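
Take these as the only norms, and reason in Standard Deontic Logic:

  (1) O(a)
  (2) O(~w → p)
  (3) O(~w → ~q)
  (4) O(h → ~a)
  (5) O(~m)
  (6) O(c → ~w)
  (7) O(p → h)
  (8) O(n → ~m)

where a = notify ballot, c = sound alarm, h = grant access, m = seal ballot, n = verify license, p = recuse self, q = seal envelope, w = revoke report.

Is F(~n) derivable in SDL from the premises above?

No

Premise 8 is O(n → ~m); even if O(~m) held, inferring O(n) would be affirming the consequent — invalid.
No other premise forces O(n). An ideal world satisfying every premise can still have ~n true, so F(~n) is not derivable.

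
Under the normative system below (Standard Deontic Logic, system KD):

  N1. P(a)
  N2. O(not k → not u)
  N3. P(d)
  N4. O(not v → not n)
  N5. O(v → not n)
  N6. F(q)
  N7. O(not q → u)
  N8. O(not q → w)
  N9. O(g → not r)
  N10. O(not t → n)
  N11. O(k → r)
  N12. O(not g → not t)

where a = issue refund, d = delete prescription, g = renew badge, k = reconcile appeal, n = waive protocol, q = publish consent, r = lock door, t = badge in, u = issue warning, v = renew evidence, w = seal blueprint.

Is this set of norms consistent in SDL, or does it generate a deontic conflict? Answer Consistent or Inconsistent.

By case analysis on not v: premise 4 gives O(not v → not n) and premise 5 gives O(v → not n), so O(not n) either way.
Premise 10 is O(not t → n); contrapositively O(not n → t). Since O(not n) holds, K gives O(t).
Premise 12 is O(not g → not t); contrapositively O(t → g). Since O(t) holds, K gives O(g).
Applying K to premise 9 (O(g → not r)) and O(g) yields O(not r).
The contrapositive of premise 11 (O(k → r)) is O(not r → not k), and O(not r) is already established, so O(not k).
From O(not k) and premise 2, O(not k → not u), we obtain O(not u).
Premise 7, O(not q → u), contraposes to O(not u → q); with O(not u) we get O(q).
But premise 6, F(q), means O(not q).
We now have both O(q) and O(not q) — q is simultaneously obligatory and forbidden, violating the D-axiom.

Inconsistent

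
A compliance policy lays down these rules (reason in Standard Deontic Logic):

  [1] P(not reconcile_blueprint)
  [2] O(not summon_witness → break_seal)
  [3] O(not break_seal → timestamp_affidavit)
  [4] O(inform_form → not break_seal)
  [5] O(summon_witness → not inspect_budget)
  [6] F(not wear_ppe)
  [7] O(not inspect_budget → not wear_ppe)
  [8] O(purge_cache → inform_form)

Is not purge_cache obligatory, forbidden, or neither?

Obligatory

Premise 6 is F(not wear_ppe), i.e. O(wear_ppe).
Premise 7, O(not inspect_budget → not wear_ppe), contraposes to O(wear_ppe → inspect_budget); with O(wear_ppe) we get O(inspect_budget).
Premise 5, O(summon_witness → not inspect_budget), contraposes to O(inspect_budget → not summon_witness); with O(inspect_budget) we get O(not summon_witness).
Applying K to premise 2 (O(not summon_witness → break_seal)) and O(not summon_witness) yields O(break_seal).
Premise 4, O(inform_form → not break_seal), contraposes to O(break_seal → not inform_form); with O(break_seal) we get O(not inform_form).
The contrapositive of premise 8 (O(purge_cache → inform_form)) is O(not inform_form → not purge_cache), and O(not inform_form) is already established, so O(not purge_cache).
Premises 1, 3 do not contribute to this derivation.
Hence not purge_cache is obligatory.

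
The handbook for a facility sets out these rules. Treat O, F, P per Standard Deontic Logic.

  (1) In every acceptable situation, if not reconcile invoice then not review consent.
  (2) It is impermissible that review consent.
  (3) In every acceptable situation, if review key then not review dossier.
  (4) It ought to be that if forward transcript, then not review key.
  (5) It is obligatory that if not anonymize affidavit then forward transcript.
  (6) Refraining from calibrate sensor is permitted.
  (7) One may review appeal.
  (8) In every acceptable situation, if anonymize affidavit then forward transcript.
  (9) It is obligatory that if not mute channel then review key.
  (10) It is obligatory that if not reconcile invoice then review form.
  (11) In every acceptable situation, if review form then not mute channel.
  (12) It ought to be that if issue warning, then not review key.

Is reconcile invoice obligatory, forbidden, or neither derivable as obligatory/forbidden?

Obligatory

By case analysis on anonymize_affidavit: premise 8 gives O(anonymize_affidavit → forward_transcript) and premise 5 gives O(¬anonymize_affidavit → forward_transcript), so O(forward_transcript) either way.
From O(forward_transcript) and premise 4, O(forward_transcript → ¬review_key), we obtain O(¬review_key).
Premise 9, O(¬mute_channel → review_key), contraposes to O(¬review_key → mute_channel); with O(¬review_key) we get O(mute_channel).
Premise 11, O(review_form → ¬mute_channel), contraposes to O(mute_channel → ¬review_form); with O(mute_channel) we get O(¬review_form).
Premise 10, O(¬reconcile_invoice → review_form), contraposes to O(¬review_form → reconcile_invoice); with O(¬review_form) we get O(reconcile_invoice).
Premises 1, 2, 3, 6, 7, 12 do not contribute to this derivation.
Hence reconcile_invoice is obligatory.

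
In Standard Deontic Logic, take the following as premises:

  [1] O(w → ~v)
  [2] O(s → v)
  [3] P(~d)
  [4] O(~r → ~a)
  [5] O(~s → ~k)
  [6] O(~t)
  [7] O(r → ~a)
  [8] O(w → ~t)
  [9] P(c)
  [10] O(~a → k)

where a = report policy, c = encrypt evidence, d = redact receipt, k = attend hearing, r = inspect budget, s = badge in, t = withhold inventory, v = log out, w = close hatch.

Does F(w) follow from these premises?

Premises 7 and 4 are O(r → ~a) and O(~r → ~a); every ideal world satisfies r or ~r, so in either case ~a holds — hence O(~a).
Premise 10 is O(~a → k); since O(~a), deontic closure gives O(k).
Premise 5 is O(~s → ~k); contrapositively O(k → s). Since O(k) holds, K gives O(s).
Applying K to premise 2 (O(s → v)) and O(s) yields O(v).
The contrapositive of premise 1 (O(w → ~v)) is O(v → ~w), and O(v) is already established, so O(~w).
Premises 3, 6, 8, 9 do not contribute to this derivation.
So O(~w) holds, i.e. F(w). The claim follows.

Yes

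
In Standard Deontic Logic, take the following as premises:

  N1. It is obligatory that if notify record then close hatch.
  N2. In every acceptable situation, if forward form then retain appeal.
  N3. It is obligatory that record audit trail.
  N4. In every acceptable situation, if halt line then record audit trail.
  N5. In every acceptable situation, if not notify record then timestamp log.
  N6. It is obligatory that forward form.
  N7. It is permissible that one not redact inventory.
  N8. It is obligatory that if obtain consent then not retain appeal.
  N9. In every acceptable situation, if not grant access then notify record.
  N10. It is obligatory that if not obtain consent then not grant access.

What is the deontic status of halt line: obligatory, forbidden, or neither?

Premise 4 is O(halt_line → record_audit_trail); even if O(record_audit_trail) held, inferring O(halt_line) would be affirming the consequent — invalid.
No premise or chain of K-axiom applications forces O(halt_line), and none forces O(¬halt_line). So halt_line is neither obligatory nor forbidden under these norms.

Neither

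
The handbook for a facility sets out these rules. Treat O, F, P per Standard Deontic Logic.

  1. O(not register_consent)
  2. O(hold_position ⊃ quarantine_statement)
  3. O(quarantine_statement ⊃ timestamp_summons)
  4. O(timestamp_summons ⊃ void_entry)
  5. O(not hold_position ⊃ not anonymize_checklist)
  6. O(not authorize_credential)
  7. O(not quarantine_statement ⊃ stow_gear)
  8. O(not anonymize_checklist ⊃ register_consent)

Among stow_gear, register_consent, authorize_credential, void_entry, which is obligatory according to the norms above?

From premise 1 we have O(not register_consent).
Premise 8, O(not anonymize_checklist ⊃ register_consent), contraposes to O(not register_consent ⊃ anonymize_checklist); with O(not register_consent) we get O(anonymize_checklist).
Premise 5, O(not hold_position ⊃ not anonymize_checklist), contraposes to O(anonymize_checklist ⊃ hold_position); with O(anonymize_checklist) we get O(hold_position).
With premise 2, O(hold_position ⊃ quarantine_statement), the K-axiom yields O(quarantine_statement).
From O(quarantine_statement) and premise 3, O(quarantine_statement ⊃ timestamp_summons), we obtain O(timestamp_summons).
With premise 4, O(timestamp_summons ⊃ void_entry), the K-axiom yields O(void_entry).
So O(void_entry) holds — void_entry is obligatory. None of the other listed options is made obligatory by any chain of premises.

void_entry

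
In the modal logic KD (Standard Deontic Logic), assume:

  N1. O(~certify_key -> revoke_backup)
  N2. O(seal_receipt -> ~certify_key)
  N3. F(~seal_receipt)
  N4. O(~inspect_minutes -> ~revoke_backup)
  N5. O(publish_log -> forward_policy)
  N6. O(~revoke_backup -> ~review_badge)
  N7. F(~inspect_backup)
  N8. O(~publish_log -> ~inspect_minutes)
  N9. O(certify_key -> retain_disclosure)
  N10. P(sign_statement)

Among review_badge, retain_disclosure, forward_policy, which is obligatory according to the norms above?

Premise 3 is F(~seal_receipt), i.e. O(seal_receipt).
With premise 2, O(seal_receipt -> ~certify_key), the K-axiom yields O(~certify_key).
Applying K to premise 1 (O(~certify_key -> revoke_backup)) and O(~certify_key) yields O(revoke_backup).
The contrapositive of premise 4 (O(~inspect_minutes -> ~revoke_backup)) is O(revoke_backup -> inspect_minutes), and O(revoke_backup) is already established, so O(inspect_minutes).
Premise 8 is O(~publish_log -> ~inspect_minutes); contrapositively O(inspect_minutes -> publish_log). Since O(inspect_minutes) holds, K gives O(publish_log).
Applying K to premise 5 (O(publish_log -> forward_policy)) and O(publish_log) yields O(forward_policy).
So O(forward_policy) holds — forward_policy is obligatory. None of the other listed options is made obligatory by any chain of premises.

forward_policy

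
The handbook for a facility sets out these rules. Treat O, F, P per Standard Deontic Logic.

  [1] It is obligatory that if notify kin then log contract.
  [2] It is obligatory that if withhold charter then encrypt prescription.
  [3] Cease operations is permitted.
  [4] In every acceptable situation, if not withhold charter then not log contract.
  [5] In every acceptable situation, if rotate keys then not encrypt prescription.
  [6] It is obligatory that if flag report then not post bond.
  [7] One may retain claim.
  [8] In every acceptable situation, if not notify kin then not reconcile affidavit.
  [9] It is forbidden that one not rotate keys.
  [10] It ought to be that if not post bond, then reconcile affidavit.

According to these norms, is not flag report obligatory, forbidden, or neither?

Premise 9, F(¬rotate_keys), is equivalent to O(rotate_keys).
Applying K to premise 5 (O(rotate_keys → ¬encrypt_prescription)) and O(rotate_keys) yields O(¬encrypt_prescription).
Premise 2, O(withhold_charter → encrypt_prescription), contraposes to O(¬encrypt_prescription → ¬withhold_charter); with O(¬encrypt_prescription) we get O(¬withhold_charter).
From O(¬withhold_charter) and premise 4, O(¬withhold_charter → ¬log_contract), we obtain O(¬log_contract).
The contrapositive of premise 1 (O(notify_kin → log_contract)) is O(¬log_contract → ¬notify_kin), and O(¬log_contract) is already established, so O(¬notify_kin).
From O(¬notify_kin) and premise 8, O(¬notify_kin → ¬reconcile_affidavit), we obtain O(¬reconcile_affidavit).
Premise 10 is O(¬post_bond → reconcile_affidavit); contrapositively O(¬reconcile_affidavit → post_bond). Since O(¬reconcile_affidavit) holds, K gives O(post_bond).
Premise 6, O(flag_report → ¬post_bond), contraposes to O(post_bond → ¬flag_report); with O(post_bond) we get O(¬flag_report).
Premises 3, 7 do not contribute to this derivation.
Hence ¬flag_report is obligatory.

Obligatory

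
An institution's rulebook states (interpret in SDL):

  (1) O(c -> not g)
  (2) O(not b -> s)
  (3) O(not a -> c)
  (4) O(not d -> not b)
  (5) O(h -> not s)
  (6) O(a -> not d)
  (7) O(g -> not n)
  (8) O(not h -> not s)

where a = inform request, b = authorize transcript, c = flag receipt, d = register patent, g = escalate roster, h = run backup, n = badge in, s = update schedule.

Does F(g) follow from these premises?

Yes

Premises 8 and 5 cover both cases: O(not h -> not s) and O(h -> not s). Since not h ∨ h is a tautology, O(not s) follows.
Premise 2, O(not b -> s), contraposes to O(not s -> b); with O(not s) we get O(b).
Premise 4, O(not d -> not b), contraposes to O(b -> d); with O(b) we get O(d).
Premise 6, O(a -> not d), contraposes to O(d -> not a); with O(d) we get O(not a).
With premise 3, O(not a -> c), the K-axiom yields O(c).
With premise 1, O(c -> not g), the K-axiom yields O(not g).
Premise 7 does not contribute to this derivation.
So O(not g) holds, i.e. F(g). The claim follows.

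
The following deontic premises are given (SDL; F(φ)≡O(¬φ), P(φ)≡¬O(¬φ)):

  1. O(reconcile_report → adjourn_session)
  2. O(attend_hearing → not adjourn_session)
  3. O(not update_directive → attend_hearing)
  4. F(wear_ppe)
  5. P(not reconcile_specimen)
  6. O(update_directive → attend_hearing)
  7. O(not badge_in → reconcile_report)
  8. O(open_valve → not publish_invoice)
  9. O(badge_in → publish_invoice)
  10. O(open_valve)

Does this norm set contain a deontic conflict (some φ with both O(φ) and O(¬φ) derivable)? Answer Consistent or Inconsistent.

By case analysis on update_directive: premise 6 gives O(update_directive → attend_hearing) and premise 3 gives O(not update_directive → attend_hearing), so O(attend_hearing) either way.
Premise 2 is O(attend_hearing → not adjourn_session); since O(attend_hearing), deontic closure gives O(not adjourn_session).
Premise 1, O(reconcile_report → adjourn_session), contraposes to O(not adjourn_session → not reconcile_report); with O(not adjourn_session) we get O(not reconcile_report).
Premise 7 is O(not badge_in → reconcile_report); contrapositively O(not reconcile_report → badge_in). Since O(not reconcile_report) holds, K gives O(badge_in).
Applying K to premise 9 (O(badge_in → publish_invoice)) and O(badge_in) yields O(publish_invoice).
Premise 8, O(open_valve → not publish_invoice), contraposes to O(publish_invoice → not open_valve); with O(publish_invoice) we get O(not open_valve).
However, premise 10 gives O(open_valve).
We now have both O(not open_valve) and O(open_valve) — open_valve is simultaneously obligatory and forbidden, violating the D-axiom.

Inconsistent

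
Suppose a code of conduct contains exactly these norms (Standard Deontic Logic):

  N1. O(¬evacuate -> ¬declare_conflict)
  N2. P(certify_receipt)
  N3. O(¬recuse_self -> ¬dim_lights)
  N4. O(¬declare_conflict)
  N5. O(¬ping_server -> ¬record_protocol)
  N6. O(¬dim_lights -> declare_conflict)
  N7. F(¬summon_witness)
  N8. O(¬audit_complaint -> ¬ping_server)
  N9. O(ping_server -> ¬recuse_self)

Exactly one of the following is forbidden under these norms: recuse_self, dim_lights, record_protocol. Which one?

Premise 4 states O(¬declare_conflict) outright.
The contrapositive of premise 6 (O(¬dim_lights -> declare_conflict)) is O(¬declare_conflict -> dim_lights), and O(¬declare_conflict) is already established, so O(dim_lights).
Premise 3, O(¬recuse_self -> ¬dim_lights), contraposes to O(dim_lights -> recuse_self); with O(dim_lights) we get O(recuse_self).
Premise 9, O(ping_server -> ¬recuse_self), contraposes to O(recuse_self -> ¬ping_server); with O(recuse_self) we get O(¬ping_server).
Applying K to premise 5 (O(¬ping_server -> ¬record_protocol)) and O(¬ping_server) yields O(¬record_protocol).
So O(¬record_protocol) holds, i.e. record_protocol is forbidden. None of the other listed options is forbidden under the premises.

record_protocol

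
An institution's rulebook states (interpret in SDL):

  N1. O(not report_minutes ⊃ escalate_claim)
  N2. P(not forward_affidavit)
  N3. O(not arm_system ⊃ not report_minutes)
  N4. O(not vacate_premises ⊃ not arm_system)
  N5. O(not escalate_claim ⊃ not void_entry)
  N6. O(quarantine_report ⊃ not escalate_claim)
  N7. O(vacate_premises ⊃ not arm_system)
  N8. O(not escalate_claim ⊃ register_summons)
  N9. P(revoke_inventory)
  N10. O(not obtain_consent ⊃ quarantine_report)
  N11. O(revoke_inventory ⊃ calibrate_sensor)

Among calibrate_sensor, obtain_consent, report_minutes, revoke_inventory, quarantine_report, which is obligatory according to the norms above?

obtain_consent

Premises 7 and 4 are O(vacate_premises ⊃ not arm_system) and O(not vacate_premises ⊃ not arm_system); every ideal world satisfies vacate_premises or not vacate_premises, so in either case not arm_system holds — hence O(not arm_system).
With premise 3, O(not arm_system ⊃ not report_minutes), the K-axiom yields O(not report_minutes).
From O(not report_minutes) and premise 1, O(not report_minutes ⊃ escalate_claim), we obtain O(escalate_claim).
Premise 6, O(quarantine_report ⊃ not escalate_claim), contraposes to O(escalate_claim ⊃ not quarantine_report); with O(escalate_claim) we get O(not quarantine_report).
The contrapositive of premise 10 (O(not obtain_consent ⊃ quarantine_report)) is O(not quarantine_report ⊃ obtain_consent), and O(not quarantine_report) is already established, so O(obtain_consent).
So O(obtain_consent) holds — obtain_consent is obligatory. None of the other listed options is made obligatory by any chain of premises.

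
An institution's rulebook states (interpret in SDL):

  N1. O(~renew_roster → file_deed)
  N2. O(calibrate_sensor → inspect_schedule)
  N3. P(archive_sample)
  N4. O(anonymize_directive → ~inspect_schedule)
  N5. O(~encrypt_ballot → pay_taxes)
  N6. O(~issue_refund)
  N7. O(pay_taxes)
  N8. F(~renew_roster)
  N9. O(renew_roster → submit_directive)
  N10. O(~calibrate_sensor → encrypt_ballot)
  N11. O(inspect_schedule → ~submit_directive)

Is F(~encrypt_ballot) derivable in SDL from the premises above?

Premise 8, F(~renew_roster), is equivalent to O(renew_roster).
Applying K to premise 9 (O(renew_roster → submit_directive)) and O(renew_roster) yields O(submit_directive).
Premise 11 is O(inspect_schedule → ~submit_directive); contrapositively O(submit_directive → ~inspect_schedule). Since O(submit_directive) holds, K gives O(~inspect_schedule).
The contrapositive of premise 2 (O(calibrate_sensor → inspect_schedule)) is O(~inspect_schedule → ~calibrate_sensor), and O(~inspect_schedule) is already established, so O(~calibrate_sensor).
With premise 10, O(~calibrate_sensor → encrypt_ballot), the K-axiom yields O(encrypt_ballot).
Premises 1, 3, 4, 5, 6, 7 do not contribute to this derivation.
So O(encrypt_ballot) holds, i.e. F(~encrypt_ballot). The claim follows.

Yes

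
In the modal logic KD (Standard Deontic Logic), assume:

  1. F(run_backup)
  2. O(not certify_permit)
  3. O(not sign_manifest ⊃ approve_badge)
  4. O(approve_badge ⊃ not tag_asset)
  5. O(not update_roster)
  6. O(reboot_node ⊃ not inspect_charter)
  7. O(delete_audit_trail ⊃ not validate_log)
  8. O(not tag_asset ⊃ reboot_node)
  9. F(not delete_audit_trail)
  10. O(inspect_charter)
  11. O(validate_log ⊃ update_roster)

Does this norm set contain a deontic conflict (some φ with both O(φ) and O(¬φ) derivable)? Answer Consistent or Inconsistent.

Consistent

Premise 11 is O(validate_log ⊃ update_roster), but O(validate_log) is not derivable from the premises, so it does not yield O(update_roster).
So O(update_roster) is not derivable, and the apparent clash with O(not update_roster) does not arise.
A world satisfying every obligation exists (e.g. approve_badge=false, certify_permit=false, delete_audit_trail=true, inspect_charter=true, reboot_node=false, run_backup=false, sign_manifest=true, tag_asset=true, update_roster=false, validate_log=false); no atom is both obligatory and forbidden, so the set is consistent.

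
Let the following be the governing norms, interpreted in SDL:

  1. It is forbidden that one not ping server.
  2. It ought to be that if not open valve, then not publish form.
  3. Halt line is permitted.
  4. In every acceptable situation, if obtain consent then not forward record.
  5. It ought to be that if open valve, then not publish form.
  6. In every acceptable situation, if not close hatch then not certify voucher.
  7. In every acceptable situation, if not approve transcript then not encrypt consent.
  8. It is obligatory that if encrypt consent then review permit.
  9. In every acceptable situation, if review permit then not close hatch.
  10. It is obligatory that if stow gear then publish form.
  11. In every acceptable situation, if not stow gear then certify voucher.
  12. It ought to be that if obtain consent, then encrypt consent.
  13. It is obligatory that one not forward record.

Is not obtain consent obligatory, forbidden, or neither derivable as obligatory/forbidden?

Obligatory

By case analysis on open_valve: premise 5 gives O(open_valve → ¬publish_form) and premise 2 gives O(¬open_valve → ¬publish_form), so O(¬publish_form) either way.
The contrapositive of premise 10 (O(stow_gear → publish_form)) is O(¬publish_form → ¬stow_gear), and O(¬publish_form) is already established, so O(¬stow_gear).
Premise 11 is O(¬stow_gear → certify_voucher); since O(¬stow_gear), deontic closure gives O(certify_voucher).
Premise 6 is O(¬close_hatch → ¬certify_voucher); contrapositively O(certify_voucher → close_hatch). Since O(certify_voucher) holds, K gives O(close_hatch).
Premise 9, O(review_permit → ¬close_hatch), contraposes to O(close_hatch → ¬review_permit); with O(close_hatch) we get O(¬review_permit).
The contrapositive of premise 8 (O(encrypt_consent → review_permit)) is O(¬review_permit → ¬encrypt_consent), and O(¬review_permit) is already established, so O(¬encrypt_consent).
Premise 12, O(obtain_consent → encrypt_consent), contraposes to O(¬encrypt_consent → ¬obtain_consent); with O(¬encrypt_consent) we get O(¬obtain_consent).
Premises 1, 3, 4, 7, 13 do not contribute to this derivation.
Hence ¬obtain_consent is obligatory.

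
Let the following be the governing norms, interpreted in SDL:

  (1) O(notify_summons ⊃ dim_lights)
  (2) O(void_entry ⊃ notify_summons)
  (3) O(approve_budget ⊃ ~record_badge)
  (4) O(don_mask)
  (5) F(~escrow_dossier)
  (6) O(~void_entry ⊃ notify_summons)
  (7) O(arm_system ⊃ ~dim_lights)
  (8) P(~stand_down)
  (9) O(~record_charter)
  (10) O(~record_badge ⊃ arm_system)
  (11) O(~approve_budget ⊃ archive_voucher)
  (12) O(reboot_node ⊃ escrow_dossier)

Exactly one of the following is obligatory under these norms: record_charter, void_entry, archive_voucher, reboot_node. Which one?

Premises 2 and 6 are O(void_entry ⊃ notify_summons) and O(~void_entry ⊃ notify_summons); every ideal world satisfies void_entry or ~void_entry, so in either case notify_summons holds — hence O(notify_summons).
Applying K to premise 1 (O(notify_summons ⊃ dim_lights)) and O(notify_summons) yields O(dim_lights).
The contrapositive of premise 7 (O(arm_system ⊃ ~dim_lights)) is O(dim_lights ⊃ ~arm_system), and O(dim_lights) is already established, so O(~arm_system).
The contrapositive of premise 10 (O(~record_badge ⊃ arm_system)) is O(~arm_system ⊃ record_badge), and O(~arm_system) is already established, so O(record_badge).
Premise 3 is O(approve_budget ⊃ ~record_badge); contrapositively O(record_badge ⊃ ~approve_budget). Since O(record_badge) holds, K gives O(~approve_budget).
From O(~approve_budget) and premise 11, O(~approve_budget ⊃ archive_voucher), we obtain O(archive_voucher).
So O(archive_voucher) holds — archive_voucher is obligatory. None of the other listed options is made obligatory by any chain of premises.

archive_voucher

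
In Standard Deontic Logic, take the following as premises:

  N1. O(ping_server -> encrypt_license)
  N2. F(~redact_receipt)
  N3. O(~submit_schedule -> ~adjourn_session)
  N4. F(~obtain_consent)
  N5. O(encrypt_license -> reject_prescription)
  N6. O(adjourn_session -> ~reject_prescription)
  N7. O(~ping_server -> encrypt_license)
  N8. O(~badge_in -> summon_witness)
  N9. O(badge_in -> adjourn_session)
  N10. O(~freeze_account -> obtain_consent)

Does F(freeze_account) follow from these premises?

No

Premise 10 is O(~freeze_account -> obtain_consent); even if O(obtain_consent) held, inferring O(~freeze_account) would be affirming the consequent — invalid.
No other premise forces O(~freeze_account). An ideal world satisfying every premise can still have freeze_account true, so F(freeze_account) is not derivable.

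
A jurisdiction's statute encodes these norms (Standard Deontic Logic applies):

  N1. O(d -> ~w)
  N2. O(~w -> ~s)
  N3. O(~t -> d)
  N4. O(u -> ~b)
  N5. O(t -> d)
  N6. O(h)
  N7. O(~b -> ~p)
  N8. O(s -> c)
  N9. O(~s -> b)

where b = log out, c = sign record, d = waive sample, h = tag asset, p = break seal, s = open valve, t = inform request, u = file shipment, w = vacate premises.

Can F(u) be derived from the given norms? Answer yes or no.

By case analysis on ~t: premise 3 gives O(~t -> d) and premise 5 gives O(t -> d), so O(d) either way.
With premise 1, O(d -> ~w), the K-axiom yields O(~w).
With premise 2, O(~w -> ~s), the K-axiom yields O(~s).
With premise 9, O(~s -> b), the K-axiom yields O(b).
The contrapositive of premise 4 (O(u -> ~b)) is O(b -> ~u), and O(b) is already established, so O(~u).
Premises 6, 7, 8 do not contribute to this derivation.
So O(~u) holds, i.e. F(u). The claim follows.

Yes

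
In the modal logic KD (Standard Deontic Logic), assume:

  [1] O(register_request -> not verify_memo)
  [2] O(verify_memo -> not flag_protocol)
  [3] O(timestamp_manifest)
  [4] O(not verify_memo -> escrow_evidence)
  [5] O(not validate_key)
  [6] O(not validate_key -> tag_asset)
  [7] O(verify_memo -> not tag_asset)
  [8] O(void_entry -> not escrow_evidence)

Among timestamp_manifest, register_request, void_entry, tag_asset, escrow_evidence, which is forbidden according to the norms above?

Premise 5 states O(not validate_key) outright.
From O(not validate_key) and premise 6, O(not validate_key -> tag_asset), we obtain O(tag_asset).
Premise 7 is O(verify_memo -> not tag_asset); contrapositively O(tag_asset -> not verify_memo). Since O(tag_asset) holds, K gives O(not verify_memo).
Applying K to premise 4 (O(not verify_memo -> escrow_evidence)) and O(not verify_memo) yields O(escrow_evidence).
The contrapositive of premise 8 (O(void_entry -> not escrow_evidence)) is O(escrow_evidence -> not void_entry), and O(escrow_evidence) is already established, so O(not void_entry).
So O(not void_entry) holds, i.e. void_entry is forbidden. None of the other listed options is forbidden under the premises.

void_entry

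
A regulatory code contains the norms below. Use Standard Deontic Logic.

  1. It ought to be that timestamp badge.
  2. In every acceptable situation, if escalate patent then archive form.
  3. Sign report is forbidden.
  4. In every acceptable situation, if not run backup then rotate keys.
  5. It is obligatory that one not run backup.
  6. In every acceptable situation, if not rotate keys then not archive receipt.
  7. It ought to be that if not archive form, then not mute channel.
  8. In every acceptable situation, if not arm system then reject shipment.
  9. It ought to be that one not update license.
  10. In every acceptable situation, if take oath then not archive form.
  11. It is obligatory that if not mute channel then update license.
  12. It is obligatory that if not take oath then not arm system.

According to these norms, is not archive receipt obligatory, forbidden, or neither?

Neither

Premise 6 is O(¬rotate_keys → ¬archive_receipt), but O(¬rotate_keys) is not derivable from the premises, so it does not yield O(¬archive_receipt).
No premise or chain of K-axiom applications forces O(¬archive_receipt), and none forces O(archive_receipt). So ¬archive_receipt is neither obligatory nor forbidden under these norms.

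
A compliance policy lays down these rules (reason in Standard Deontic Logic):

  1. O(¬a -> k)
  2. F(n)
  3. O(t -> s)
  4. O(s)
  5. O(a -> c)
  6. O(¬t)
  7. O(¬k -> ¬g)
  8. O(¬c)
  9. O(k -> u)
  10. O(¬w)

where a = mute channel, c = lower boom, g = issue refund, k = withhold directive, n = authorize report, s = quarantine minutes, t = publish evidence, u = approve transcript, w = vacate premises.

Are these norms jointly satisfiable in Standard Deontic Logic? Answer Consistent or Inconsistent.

Consistent

Premise 3 is O(t -> s); even if O(s) held, inferring O(t) would be affirming the consequent — invalid.
So O(t) is not derivable, and the apparent clash with O(¬t) does not arise.
A world satisfying every obligation exists (e.g. a=false, c=false, g=false, k=true, n=false, s=true, t=false, u=true, w=false); no atom is both obligatory and forbidden, so the set is consistent.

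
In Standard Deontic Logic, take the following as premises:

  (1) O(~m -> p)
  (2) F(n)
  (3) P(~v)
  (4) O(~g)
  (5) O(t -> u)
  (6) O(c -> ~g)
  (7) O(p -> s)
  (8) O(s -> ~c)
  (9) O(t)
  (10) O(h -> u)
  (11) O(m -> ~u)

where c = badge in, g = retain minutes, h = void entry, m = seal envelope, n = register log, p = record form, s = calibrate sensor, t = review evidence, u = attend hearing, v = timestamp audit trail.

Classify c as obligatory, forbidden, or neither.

Forbidden

Premise 9 states O(t) outright.
Premise 5 is O(t -> u); since O(t), deontic closure gives O(u).
Premise 11, O(m -> ~u), contraposes to O(u -> ~m); with O(u) we get O(~m).
From O(~m) and premise 1, O(~m -> p), we obtain O(p).
Applying K to premise 7 (O(p -> s)) and O(p) yields O(s).
Premise 8 is O(s -> ~c); since O(s), deontic closure gives O(~c).
Premises 2, 3, 4, 6, 10 do not contribute to this derivation.
Thus O(~c), which is F(c): c is forbidden.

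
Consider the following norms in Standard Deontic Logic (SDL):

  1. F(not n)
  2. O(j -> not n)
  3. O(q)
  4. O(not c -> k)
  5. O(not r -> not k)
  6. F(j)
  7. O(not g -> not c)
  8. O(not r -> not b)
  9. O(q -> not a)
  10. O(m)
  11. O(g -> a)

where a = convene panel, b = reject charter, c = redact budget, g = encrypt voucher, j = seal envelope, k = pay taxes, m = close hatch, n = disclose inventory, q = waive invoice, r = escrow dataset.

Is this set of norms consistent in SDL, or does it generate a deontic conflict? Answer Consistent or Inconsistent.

Premise 2 is O(j -> not n), but O(j) is not derivable from the premises, so it does not yield O(not n).
So O(not n) is not derivable, and the apparent clash with O(n) does not arise.
A world satisfying every obligation exists (e.g. a=false, b=false, c=false, g=false, j=false, k=true, m=true, n=true, q=true, r=true); no atom is both obligatory and forbidden, so the set is consistent.

Consistent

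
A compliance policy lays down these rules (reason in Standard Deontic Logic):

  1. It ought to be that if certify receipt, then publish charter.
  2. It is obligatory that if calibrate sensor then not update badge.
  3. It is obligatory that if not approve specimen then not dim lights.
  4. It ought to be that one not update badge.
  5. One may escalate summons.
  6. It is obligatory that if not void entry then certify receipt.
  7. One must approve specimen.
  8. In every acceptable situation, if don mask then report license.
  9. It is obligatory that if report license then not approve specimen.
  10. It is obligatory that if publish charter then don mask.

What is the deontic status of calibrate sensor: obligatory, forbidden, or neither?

Premise 2 is O(calibrate_sensor → ¬update_badge); even if O(¬update_badge) held, inferring O(calibrate_sensor) would be affirming the consequent — invalid.
No premise or chain of K-axiom applications forces O(calibrate_sensor), and none forces O(¬calibrate_sensor). So calibrate_sensor is neither obligatory nor forbidden under these norms.

Neither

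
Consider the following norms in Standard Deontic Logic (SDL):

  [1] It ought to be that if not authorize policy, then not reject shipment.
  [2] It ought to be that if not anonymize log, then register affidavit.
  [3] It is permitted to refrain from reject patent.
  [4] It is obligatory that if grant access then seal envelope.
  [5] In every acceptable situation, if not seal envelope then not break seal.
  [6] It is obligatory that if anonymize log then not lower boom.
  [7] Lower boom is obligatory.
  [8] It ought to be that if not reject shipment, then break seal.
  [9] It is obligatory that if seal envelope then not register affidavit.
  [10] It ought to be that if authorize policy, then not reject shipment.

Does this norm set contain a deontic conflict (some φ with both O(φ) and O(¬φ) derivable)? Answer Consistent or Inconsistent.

Premises 1 and 10 are O(¬authorize_policy → ¬reject_shipment) and O(authorize_policy → ¬reject_shipment); every ideal world satisfies ¬authorize_policy or authorize_policy, so in either case ¬reject_shipment holds — hence O(¬reject_shipment).
From O(¬reject_shipment) and premise 8, O(¬reject_shipment → break_seal), we obtain O(break_seal).
Premise 5, O(¬seal_envelope → ¬break_seal), contraposes to O(break_seal → seal_envelope); with O(break_seal) we get O(seal_envelope).
From O(seal_envelope) and premise 9, O(seal_envelope → ¬register_affidavit), we obtain O(¬register_affidavit).
Premise 2 is O(¬anonymize_log → register_affidavit); contrapositively O(¬register_affidavit → anonymize_log). Since O(¬register_affidavit) holds, K gives O(anonymize_log).
Premise 6 is O(anonymize_log → ¬lower_boom); since O(anonymize_log), deontic closure gives O(¬lower_boom).
Yet premise 7 states O(lower_boom).
We now have both O(¬lower_boom) and O(lower_boom) — lower_boom is simultaneously obligatory and forbidden, violating the D-axiom.

Inconsistent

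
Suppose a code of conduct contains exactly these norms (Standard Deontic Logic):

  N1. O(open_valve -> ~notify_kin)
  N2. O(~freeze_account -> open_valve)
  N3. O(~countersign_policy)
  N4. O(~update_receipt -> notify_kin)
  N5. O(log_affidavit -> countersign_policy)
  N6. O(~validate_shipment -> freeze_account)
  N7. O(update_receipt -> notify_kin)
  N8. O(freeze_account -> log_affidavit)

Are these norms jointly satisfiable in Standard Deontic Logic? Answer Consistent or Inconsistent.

Inconsistent

Premises 7 and 4 are O(update_receipt -> notify_kin) and O(~update_receipt -> notify_kin); every ideal world satisfies update_receipt or ~update_receipt, so in either case notify_kin holds — hence O(notify_kin).
Premise 1, O(open_valve -> ~notify_kin), contraposes to O(notify_kin -> ~open_valve); with O(notify_kin) we get O(~open_valve).
Premise 2 is O(~freeze_account -> open_valve); contrapositively O(~open_valve -> freeze_account). Since O(~open_valve) holds, K gives O(freeze_account).
With premise 8, O(freeze_account -> log_affidavit), the K-axiom yields O(log_affidavit).
Applying K to premise 5 (O(log_affidavit -> countersign_policy)) and O(log_affidavit) yields O(countersign_policy).
But premise 3 directly asserts O(~countersign_policy).
We now have both O(countersign_policy) and O(~countersign_policy) — countersign_policy is simultaneously obligatory and forbidden, violating the D-axiom.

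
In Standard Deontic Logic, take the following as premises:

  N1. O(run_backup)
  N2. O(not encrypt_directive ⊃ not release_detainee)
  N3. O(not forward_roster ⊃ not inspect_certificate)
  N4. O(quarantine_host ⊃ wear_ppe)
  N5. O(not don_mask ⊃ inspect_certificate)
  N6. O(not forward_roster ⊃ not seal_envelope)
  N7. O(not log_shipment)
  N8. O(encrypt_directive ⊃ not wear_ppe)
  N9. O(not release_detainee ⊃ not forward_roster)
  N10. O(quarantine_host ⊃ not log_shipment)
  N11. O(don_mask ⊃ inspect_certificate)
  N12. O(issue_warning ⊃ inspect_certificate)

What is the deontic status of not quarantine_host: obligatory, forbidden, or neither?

Premises 11 and 5 cover both cases: O(don_mask ⊃ inspect_certificate) and O(not don_mask ⊃ inspect_certificate). Since don_mask ∨ not don_mask is a tautology, O(inspect_certificate) follows.
Premise 3, O(not forward_roster ⊃ not inspect_certificate), contraposes to O(inspect_certificate ⊃ forward_roster); with O(inspect_certificate) we get O(forward_roster).
The contrapositive of premise 9 (O(not release_detainee ⊃ not forward_roster)) is O(forward_roster ⊃ release_detainee), and O(forward_roster) is already established, so O(release_detainee).
Premise 2, O(not encrypt_directive ⊃ not release_detainee), contraposes to O(release_detainee ⊃ encrypt_directive); with O(release_detainee) we get O(encrypt_directive).
From O(encrypt_directive) and premise 8, O(encrypt_directive ⊃ not wear_ppe), we obtain O(not wear_ppe).
Premise 4 is O(quarantine_host ⊃ wear_ppe); contrapositively O(not wear_ppe ⊃ not quarantine_host). Since O(not wear_ppe) holds, K gives O(not quarantine_host).
Premises 1, 6, 7, 10, 12 do not contribute to this derivation.
Hence not quarantine_host is obligatory.

Obligatory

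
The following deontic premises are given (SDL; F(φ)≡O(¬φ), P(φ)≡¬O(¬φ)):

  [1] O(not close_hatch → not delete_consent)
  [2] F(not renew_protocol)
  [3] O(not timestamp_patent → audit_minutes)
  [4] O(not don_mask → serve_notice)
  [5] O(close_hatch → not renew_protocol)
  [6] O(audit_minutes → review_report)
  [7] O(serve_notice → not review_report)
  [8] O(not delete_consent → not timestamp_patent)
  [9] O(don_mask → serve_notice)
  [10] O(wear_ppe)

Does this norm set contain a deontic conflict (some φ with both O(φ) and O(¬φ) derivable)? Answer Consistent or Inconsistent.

Inconsistent

Premises 9 and 4 are O(don_mask → serve_notice) and O(not don_mask → serve_notice); every ideal world satisfies don_mask or not don_mask, so in either case serve_notice holds — hence O(serve_notice).
From O(serve_notice) and premise 7, O(serve_notice → not review_report), we obtain O(not review_report).
The contrapositive of premise 6 (O(audit_minutes → review_report)) is O(not review_report → not audit_minutes), and O(not review_report) is already established, so O(not audit_minutes).
Premise 3, O(not timestamp_patent → audit_minutes), contraposes to O(not audit_minutes → timestamp_patent); with O(not audit_minutes) we get O(timestamp_patent).
Premise 8, O(not delete_consent → not timestamp_patent), contraposes to O(timestamp_patent → delete_consent); with O(timestamp_patent) we get O(delete_consent).
Premise 1 is O(not close_hatch → not delete_consent); contrapositively O(delete_consent → close_hatch). Since O(delete_consent) holds, K gives O(close_hatch).
From O(close_hatch) and premise 5, O(close_hatch → not renew_protocol), we obtain O(not renew_protocol).
However, F(not renew_protocol) at premise 2 amounts to O(renew_protocol).
We now have both O(not renew_protocol) and O(renew_protocol) — renew_protocol is simultaneously obligatory and forbidden, violating the D-axiom.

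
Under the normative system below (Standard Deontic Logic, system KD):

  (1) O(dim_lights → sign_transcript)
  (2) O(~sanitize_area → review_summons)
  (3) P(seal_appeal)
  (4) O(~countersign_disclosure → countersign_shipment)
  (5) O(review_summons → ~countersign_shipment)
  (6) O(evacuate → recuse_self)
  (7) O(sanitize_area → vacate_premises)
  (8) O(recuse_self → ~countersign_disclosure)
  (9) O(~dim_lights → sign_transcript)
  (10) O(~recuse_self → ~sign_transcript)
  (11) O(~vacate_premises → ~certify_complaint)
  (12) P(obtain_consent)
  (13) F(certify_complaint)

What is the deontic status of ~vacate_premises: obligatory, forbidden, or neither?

Premises 1 and 9 are O(dim_lights → sign_transcript) and O(~dim_lights → sign_transcript); every ideal world satisfies dim_lights or ~dim_lights, so in either case sign_transcript holds — hence O(sign_transcript).
Premise 10, O(~recuse_self → ~sign_transcript), contraposes to O(sign_transcript → recuse_self); with O(sign_transcript) we get O(recuse_self).
From O(recuse_self) and premise 8, O(recuse_self → ~countersign_disclosure), we obtain O(~countersign_disclosure).
With premise 4, O(~countersign_disclosure → countersign_shipment), the K-axiom yields O(countersign_shipment).
The contrapositive of premise 5 (O(review_summons → ~countersign_shipment)) is O(countersign_shipment → ~review_summons), and O(countersign_shipment) is already established, so O(~review_summons).
Premise 2, O(~sanitize_area → review_summons), contraposes to O(~review_summons → sanitize_area); with O(~review_summons) we get O(sanitize_area).
Premise 7 is O(sanitize_area → vacate_premises); since O(sanitize_area), deontic closure gives O(vacate_premises).
Premises 3, 6, 11, 12, 13 do not contribute to this derivation.
Thus O(vacate_premises), which is F(~vacate_premises): ~vacate_premises is forbidden.

Forbidden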